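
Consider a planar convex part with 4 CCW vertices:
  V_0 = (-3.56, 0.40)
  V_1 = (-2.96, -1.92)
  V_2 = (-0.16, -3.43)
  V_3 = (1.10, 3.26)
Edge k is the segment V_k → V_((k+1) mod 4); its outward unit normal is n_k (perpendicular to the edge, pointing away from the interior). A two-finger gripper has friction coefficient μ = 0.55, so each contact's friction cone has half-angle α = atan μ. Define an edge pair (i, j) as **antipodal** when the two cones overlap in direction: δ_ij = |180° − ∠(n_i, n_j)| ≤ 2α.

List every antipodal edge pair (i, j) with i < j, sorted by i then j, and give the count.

count = 2; pairs: (0,2), (2,3)

α = atan 0.55 = 28.81°;  2α = 57.62°
n_0 = (-0.9681, -0.2504)
n_1 = (-0.4747, -0.8802)
n_2 = (+0.9827, -0.1851)
n_3 = (-0.5231, +0.8523)
  (0,1): δ = 132.84°  ·
  (0,2): δ = 25.17°  ✓
  (0,3): δ = 107.04°  ·
  (1,2): δ = 72.33°  ·
  (1,3): δ = 59.88°  ·
  (2,3): δ = 47.79°  ✓
antipodal pairs: 2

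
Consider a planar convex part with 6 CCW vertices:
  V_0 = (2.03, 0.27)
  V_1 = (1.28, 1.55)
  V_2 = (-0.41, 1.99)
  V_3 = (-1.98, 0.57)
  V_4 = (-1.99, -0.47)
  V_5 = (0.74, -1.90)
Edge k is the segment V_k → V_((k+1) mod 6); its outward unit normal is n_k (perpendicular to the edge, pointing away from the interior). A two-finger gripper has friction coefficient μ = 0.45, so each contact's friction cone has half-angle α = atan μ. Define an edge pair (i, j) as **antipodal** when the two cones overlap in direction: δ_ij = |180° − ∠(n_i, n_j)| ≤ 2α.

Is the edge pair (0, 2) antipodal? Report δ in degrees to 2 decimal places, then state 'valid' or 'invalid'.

δ = 78.24°, invalid

α = atan 0.45 = 24.23°;  2α = 48.46°
edge 0: e_0 = (-0.75, +1.28);  n_0 = (+0.8628, +0.5055)
edge 2: e_2 = (-1.57, -1.42);  n_2 = (-0.6708, +0.7416)
∠(n_0, n_2) = 101.76°
δ = |180° − 101.76°| = 78.24°
78.24° > 2α = 48.46°  →  invalid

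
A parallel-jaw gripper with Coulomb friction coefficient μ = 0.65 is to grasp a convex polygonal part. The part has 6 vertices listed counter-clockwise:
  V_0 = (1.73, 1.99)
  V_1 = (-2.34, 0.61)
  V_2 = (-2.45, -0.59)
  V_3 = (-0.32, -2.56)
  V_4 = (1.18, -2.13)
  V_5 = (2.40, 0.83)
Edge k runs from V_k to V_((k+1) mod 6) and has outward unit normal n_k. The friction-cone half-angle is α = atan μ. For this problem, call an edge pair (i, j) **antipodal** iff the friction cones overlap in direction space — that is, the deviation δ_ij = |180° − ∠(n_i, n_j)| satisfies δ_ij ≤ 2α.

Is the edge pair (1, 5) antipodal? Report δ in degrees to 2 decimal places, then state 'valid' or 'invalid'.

δ = 35.25°, valid

α = atan 0.65 = 33.02°;  2α = 66.05°
edge 1: e_1 = (-0.11, -1.20);  n_1 = (-0.9958, +0.0913)
edge 5: e_5 = (-0.67, +1.16);  n_5 = (+0.8659, +0.5002)
∠(n_1, n_5) = 144.75°
δ = |180° − 144.75°| = 35.25°
35.25° ≤ 2α = 66.05°  →  valid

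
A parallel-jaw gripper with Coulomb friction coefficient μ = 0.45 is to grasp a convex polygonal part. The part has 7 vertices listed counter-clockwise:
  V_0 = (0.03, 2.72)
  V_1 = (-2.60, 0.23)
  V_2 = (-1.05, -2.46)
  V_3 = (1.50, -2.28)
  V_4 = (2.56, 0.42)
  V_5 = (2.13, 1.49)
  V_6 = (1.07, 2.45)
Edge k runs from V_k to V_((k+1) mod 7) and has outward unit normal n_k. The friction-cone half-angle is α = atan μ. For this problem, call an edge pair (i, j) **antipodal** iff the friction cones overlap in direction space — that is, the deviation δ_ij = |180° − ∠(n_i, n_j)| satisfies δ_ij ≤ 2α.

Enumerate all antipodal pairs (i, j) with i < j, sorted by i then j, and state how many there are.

count = 7; pairs: (0,2), (0,3), (1,4), (1,5), (1,6), (2,5), (2,6)

α = atan 0.45 = 24.23°;  2α = 48.46°
n_0 = (-0.6875, +0.7262)
n_1 = (-0.8665, -0.4993)
n_2 = (+0.0704, -0.9975)
n_3 = (+0.9308, -0.3654)
n_4 = (+0.9279, +0.3729)
n_5 = (+0.6713, +0.7412)
n_6 = (+0.2513, +0.9679)
  (0,1): δ = 103.48°  ·
  (0,2): δ = 39.40°  ✓
  (0,3): δ = 25.13°  ✓
  (0,4): δ = 68.46°  ·
  (0,5): δ = 94.40°  ·
  (0,6): δ = 122.01°  ·
  (1,2): δ = 115.91°  ·
  (1,3): δ = 51.39°  ·
  (1,4): δ = 8.06°  ✓
  (1,5): δ = 17.88°  ✓
  (1,6): δ = 45.50°  ✓
  (2,3): δ = 115.47°  ·
  (2,4): δ = 72.14°  ·
  (2,5): δ = 46.20°  ✓
  (2,6): δ = 18.59°  ✓
  (3,4): δ = 136.67°  ·
  (3,5): δ = 110.73°  ·
  (3,6): δ = 83.12°  ·
  (4,5): δ = 154.06°  ·
  (4,6): δ = 126.45°  ·
  (5,6): δ = 152.39°  ·
antipodal pairs: 7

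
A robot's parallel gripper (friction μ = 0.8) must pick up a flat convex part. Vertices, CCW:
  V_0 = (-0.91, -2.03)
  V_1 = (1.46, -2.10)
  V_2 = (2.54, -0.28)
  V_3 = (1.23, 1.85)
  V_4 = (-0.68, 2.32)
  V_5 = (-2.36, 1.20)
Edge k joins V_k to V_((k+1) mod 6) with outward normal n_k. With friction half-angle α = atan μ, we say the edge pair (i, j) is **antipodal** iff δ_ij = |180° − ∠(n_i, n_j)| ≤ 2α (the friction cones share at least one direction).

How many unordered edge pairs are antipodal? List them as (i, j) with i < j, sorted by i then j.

count = 8; pairs: (0,2), (0,3), (0,4), (1,3), (1,4), (1,5), (2,5), (3,5)

α = atan 0.8 = 38.66°;  2α = 77.32°
n_0 = (-0.0295, -0.9996)
n_1 = (+0.8600, -0.5103)
n_2 = (+0.8518, +0.5239)
n_3 = (+0.2389, +0.9710)
n_4 = (-0.5547, +0.8321)
n_5 = (-0.9123, -0.4095)
  (0,1): δ = 118.99°  ·
  (0,2): δ = 56.72°  ✓
  (0,3): δ = 12.13°  ✓
  (0,4): δ = 35.38°  ✓
  (0,5): δ = 115.87°  ·
  (1,2): δ = 117.72°  ·
  (1,3): δ = 73.14°  ✓
  (1,4): δ = 25.62°  ✓
  (1,5): δ = 54.86°  ✓
  (2,3): δ = 135.42°  ·
  (2,4): δ = 87.90°  ·
  (2,5): δ = 7.42°  ✓
  (3,4): δ = 132.49°  ·
  (3,5): δ = 52.00°  ✓
  (4,5): δ = 99.51°  ·
antipodal pairs: 8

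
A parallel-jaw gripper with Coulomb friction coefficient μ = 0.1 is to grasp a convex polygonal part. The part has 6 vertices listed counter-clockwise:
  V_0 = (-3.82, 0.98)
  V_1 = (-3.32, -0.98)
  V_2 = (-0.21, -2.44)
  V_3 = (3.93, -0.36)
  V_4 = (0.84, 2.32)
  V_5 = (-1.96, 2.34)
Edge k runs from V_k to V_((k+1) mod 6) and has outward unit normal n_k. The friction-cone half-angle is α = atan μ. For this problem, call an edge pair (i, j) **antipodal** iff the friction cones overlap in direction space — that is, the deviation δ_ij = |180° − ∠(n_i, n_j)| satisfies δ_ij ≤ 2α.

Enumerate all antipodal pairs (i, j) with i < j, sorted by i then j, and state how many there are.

α = atan 0.1 = 5.71°;  2α = 11.42°
n_0 = (-0.9690, -0.2472)
n_1 = (-0.4250, -0.9052)
n_2 = (+0.4489, -0.8936)
n_3 = (+0.6552, +0.7554)
n_4 = (+0.0071, +1.0000)
n_5 = (-0.5902, +0.8072)
  (0,1): δ = 129.46°  ·
  (0,2): δ = 77.64°  ·
  (0,3): δ = 34.75°  ·
  (0,4): δ = 75.28°  ·
  (0,5): δ = 111.86°  ·
  (1,2): δ = 128.18°  ·
  (1,3): δ = 15.79°  ·
  (1,4): δ = 24.74°  ·
  (1,5): δ = 61.32°  ·
  (2,3): δ = 67.61°  ·
  (2,4): δ = 27.08°  ·
  (2,5): δ = 9.50°  ✓
  (3,4): δ = 139.47°  ·
  (3,5): δ = 102.89°  ·
  (4,5): δ = 143.42°  ·
antipodal pairs: 1

count = 1; pairs: (2,5)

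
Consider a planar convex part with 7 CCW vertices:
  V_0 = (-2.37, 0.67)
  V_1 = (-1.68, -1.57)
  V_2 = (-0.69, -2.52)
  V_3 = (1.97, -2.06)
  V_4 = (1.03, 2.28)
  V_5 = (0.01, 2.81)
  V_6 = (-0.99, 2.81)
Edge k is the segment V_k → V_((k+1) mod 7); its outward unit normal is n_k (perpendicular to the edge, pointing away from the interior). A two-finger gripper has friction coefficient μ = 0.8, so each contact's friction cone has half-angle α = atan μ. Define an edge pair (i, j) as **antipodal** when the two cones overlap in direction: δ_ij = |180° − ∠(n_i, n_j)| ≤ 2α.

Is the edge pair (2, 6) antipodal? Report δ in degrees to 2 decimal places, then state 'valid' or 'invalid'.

δ = 47.37°, valid

α = atan 0.8 = 38.66°;  2α = 77.32°
edge 2: e_2 = (+2.66, +0.46);  n_2 = (+0.1704, -0.9854)
edge 6: e_6 = (-1.38, -2.14);  n_6 = (-0.8404, +0.5419)
∠(n_2, n_6) = 132.63°
δ = |180° − 132.63°| = 47.37°
47.37° ≤ 2α = 77.32°  →  valid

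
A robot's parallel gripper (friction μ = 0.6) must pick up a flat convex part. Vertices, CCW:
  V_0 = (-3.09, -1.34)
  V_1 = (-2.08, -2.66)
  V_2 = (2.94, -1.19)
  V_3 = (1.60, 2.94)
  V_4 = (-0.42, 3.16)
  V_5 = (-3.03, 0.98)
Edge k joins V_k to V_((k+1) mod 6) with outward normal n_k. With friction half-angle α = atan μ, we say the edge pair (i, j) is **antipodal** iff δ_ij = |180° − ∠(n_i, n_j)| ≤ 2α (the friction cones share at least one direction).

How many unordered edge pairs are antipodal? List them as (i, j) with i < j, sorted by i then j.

count = 5; pairs: (0,2), (0,3), (1,3), (1,4), (2,5)

α = atan 0.6 = 30.96°;  2α = 61.93°
n_0 = (-0.7942, -0.6077)
n_1 = (+0.2810, -0.9597)
n_2 = (+0.9512, +0.3086)
n_3 = (+0.1083, +0.9941)
n_4 = (-0.6411, +0.7675)
n_5 = (-0.9997, +0.0259)
  (0,1): δ = 111.10°  ·
  (0,2): δ = 19.45°  ✓
  (0,3): δ = 46.36°  ✓
  (0,4): δ = 92.45°  ·
  (0,5): δ = 141.10°  ·
  (1,2): δ = 88.35°  ·
  (1,3): δ = 22.54°  ✓
  (1,4): δ = 23.55°  ✓
  (1,5): δ = 72.20°  ·
  (2,3): δ = 114.19°  ·
  (2,4): δ = 68.11°  ·
  (2,5): δ = 19.46°  ✓
  (3,4): δ = 133.91°  ·
  (3,5): δ = 85.27°  ·
  (4,5): δ = 131.35°  ·
antipodal pairs: 5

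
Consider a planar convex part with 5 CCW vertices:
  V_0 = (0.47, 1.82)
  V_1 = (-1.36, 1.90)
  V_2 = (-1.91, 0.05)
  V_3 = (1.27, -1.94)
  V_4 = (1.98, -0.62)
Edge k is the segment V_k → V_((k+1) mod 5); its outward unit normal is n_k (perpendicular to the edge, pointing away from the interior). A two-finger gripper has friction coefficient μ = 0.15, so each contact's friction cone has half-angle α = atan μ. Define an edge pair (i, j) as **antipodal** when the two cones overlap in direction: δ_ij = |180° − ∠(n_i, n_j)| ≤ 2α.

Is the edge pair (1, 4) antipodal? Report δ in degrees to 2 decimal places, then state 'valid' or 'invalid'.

δ = 48.31°, invalid

α = atan 0.15 = 8.53°;  2α = 17.06°
edge 1: e_1 = (-0.55, -1.85);  n_1 = (-0.9585, +0.2850)
edge 4: e_4 = (-1.51, +2.44);  n_4 = (+0.8503, +0.5262)
∠(n_1, n_4) = 131.69°
δ = |180° − 131.69°| = 48.31°
48.31° > 2α = 17.06°  →  invalid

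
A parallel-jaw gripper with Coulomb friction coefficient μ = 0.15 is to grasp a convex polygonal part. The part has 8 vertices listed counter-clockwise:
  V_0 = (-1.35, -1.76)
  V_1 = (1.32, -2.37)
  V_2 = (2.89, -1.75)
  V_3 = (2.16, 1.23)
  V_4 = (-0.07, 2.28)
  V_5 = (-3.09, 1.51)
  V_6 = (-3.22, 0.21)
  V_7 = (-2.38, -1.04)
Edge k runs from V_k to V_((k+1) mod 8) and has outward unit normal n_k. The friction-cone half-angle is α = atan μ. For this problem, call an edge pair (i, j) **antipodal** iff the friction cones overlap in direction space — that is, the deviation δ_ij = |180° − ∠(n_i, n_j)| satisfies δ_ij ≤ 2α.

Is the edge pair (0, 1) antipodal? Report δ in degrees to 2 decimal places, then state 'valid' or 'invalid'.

α = atan 0.15 = 8.53°;  2α = 17.06°
edge 0: e_0 = (+2.67, -0.61);  n_0 = (-0.2227, -0.9749)
edge 1: e_1 = (+1.57, +0.62);  n_1 = (+0.3673, -0.9301)
∠(n_0, n_1) = 34.42°
δ = |180° − 34.42°| = 145.58°
145.58° > 2α = 17.06°  →  invalid

δ = 145.58°, invalid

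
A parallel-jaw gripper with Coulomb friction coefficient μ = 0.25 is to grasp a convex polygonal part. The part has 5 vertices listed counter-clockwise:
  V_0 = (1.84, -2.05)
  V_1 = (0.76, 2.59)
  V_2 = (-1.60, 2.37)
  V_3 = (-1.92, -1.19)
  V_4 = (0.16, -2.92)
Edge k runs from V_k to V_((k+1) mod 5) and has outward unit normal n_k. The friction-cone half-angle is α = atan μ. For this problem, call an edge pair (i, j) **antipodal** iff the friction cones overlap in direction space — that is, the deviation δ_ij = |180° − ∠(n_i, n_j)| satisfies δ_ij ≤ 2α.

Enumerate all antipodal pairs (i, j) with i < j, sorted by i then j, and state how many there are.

count = 2; pairs: (0,2), (1,4)

α = atan 0.25 = 14.04°;  2α = 28.07°
n_0 = (+0.9740, +0.2267)
n_1 = (-0.0928, +0.9957)
n_2 = (-0.9960, +0.0895)
n_3 = (-0.6395, -0.7688)
n_4 = (+0.4599, -0.8880)
  (0,1): δ = 97.78°  ·
  (0,2): δ = 18.24°  ✓
  (0,3): δ = 37.15°  ·
  (0,4): δ = 104.27°  ·
  (1,2): δ = 100.46°  ·
  (1,3): δ = 45.08°  ·
  (1,4): δ = 22.05°  ✓
  (2,3): δ = 124.61°  ·
  (2,4): δ = 57.49°  ·
  (3,4): δ = 112.87°  ·
antipodal pairs: 2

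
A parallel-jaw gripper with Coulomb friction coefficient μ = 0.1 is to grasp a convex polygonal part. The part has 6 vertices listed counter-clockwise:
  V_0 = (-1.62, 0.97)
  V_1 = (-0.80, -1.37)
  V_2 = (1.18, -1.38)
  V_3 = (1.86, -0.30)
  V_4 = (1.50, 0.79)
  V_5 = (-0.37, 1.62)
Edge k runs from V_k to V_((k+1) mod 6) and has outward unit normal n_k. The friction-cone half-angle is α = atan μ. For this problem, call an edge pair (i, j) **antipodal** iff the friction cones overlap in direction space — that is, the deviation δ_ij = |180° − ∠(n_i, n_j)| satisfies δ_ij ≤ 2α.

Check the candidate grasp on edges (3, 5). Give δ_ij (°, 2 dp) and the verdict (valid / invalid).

α = atan 0.1 = 5.71°;  2α = 11.42°
edge 3: e_3 = (-0.36, +1.09);  n_3 = (+0.9496, +0.3136)
edge 5: e_5 = (-1.25, -0.65);  n_5 = (-0.4614, +0.8872)
∠(n_3, n_5) = 99.20°
δ = |180° − 99.20°| = 80.80°
80.80° > 2α = 11.42°  →  invalid

δ = 80.80°, invalid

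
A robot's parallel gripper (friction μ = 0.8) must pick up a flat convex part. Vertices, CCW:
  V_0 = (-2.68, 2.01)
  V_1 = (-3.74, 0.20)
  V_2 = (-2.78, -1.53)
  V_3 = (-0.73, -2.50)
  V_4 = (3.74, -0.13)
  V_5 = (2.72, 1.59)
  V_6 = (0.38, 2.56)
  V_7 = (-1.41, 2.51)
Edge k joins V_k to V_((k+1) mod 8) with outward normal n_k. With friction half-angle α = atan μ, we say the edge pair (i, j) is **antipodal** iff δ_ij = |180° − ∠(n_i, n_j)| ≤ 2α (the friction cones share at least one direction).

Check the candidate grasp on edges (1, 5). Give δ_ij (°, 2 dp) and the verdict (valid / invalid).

α = atan 0.8 = 38.66°;  2α = 77.32°
edge 1: e_1 = (+0.96, -1.73);  n_1 = (-0.8744, -0.4852)
edge 5: e_5 = (-2.34, +0.97);  n_5 = (+0.3829, +0.9238)
∠(n_1, n_5) = 141.54°
δ = |180° − 141.54°| = 38.46°
38.46° ≤ 2α = 77.32°  →  valid

δ = 38.46°, valid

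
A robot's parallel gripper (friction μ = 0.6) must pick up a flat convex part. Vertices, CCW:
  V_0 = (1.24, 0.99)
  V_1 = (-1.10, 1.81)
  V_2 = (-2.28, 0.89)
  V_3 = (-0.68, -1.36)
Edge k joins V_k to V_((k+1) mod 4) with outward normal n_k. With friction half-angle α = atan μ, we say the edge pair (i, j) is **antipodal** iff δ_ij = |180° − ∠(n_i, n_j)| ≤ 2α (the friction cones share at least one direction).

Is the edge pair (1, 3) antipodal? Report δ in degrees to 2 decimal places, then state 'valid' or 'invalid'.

δ = 12.81°, valid

α = atan 0.6 = 30.96°;  2α = 61.93°
edge 1: e_1 = (-1.18, -0.92);  n_1 = (-0.6149, +0.7886)
edge 3: e_3 = (+1.92, +2.35);  n_3 = (+0.7744, -0.6327)
∠(n_1, n_3) = 167.19°
δ = |180° − 167.19°| = 12.81°
12.81° ≤ 2α = 61.93°  →  valid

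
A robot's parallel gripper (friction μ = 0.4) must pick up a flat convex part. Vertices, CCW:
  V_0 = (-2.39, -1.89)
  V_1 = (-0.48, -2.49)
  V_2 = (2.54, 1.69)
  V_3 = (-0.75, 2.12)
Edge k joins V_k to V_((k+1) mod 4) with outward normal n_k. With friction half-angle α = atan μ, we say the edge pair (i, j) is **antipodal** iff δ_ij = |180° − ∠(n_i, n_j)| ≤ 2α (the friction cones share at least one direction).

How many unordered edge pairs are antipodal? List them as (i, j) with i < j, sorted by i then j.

count = 2; pairs: (0,2), (1,3)

α = atan 0.4 = 21.80°;  2α = 43.60°
n_0 = (-0.2997, -0.9540)
n_1 = (+0.8106, -0.5856)
n_2 = (+0.1296, +0.9916)
n_3 = (-0.9256, +0.3785)
  (0,1): δ = 108.41°  ·
  (0,2): δ = 9.99°  ✓
  (0,3): δ = 85.20°  ·
  (1,2): δ = 61.60°  ·
  (1,3): δ = 13.60°  ✓
  (2,3): δ = 104.80°  ·
antipodal pairs: 2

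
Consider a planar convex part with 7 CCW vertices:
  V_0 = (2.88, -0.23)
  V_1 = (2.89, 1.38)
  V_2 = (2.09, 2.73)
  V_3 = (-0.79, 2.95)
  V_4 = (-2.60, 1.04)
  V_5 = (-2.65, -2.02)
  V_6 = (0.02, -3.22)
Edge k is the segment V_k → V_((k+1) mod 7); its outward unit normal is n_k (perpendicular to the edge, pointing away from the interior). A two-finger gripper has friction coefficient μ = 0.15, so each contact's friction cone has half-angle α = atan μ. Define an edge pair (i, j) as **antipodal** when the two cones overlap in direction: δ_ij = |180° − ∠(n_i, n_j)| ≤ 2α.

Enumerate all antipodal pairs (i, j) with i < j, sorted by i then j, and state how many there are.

count = 2; pairs: (0,4), (3,6)

α = atan 0.15 = 8.53°;  2α = 17.06°
n_0 = (+1.0000, -0.0062)
n_1 = (+0.8603, +0.5098)
n_2 = (+0.0762, +0.9971)
n_3 = (-0.7259, +0.6879)
n_4 = (-0.9999, +0.0163)
n_5 = (-0.4099, -0.9121)
n_6 = (+0.7226, -0.6912)
  (0,1): δ = 148.99°  ·
  (0,2): δ = 94.01°  ·
  (0,3): δ = 43.10°  ·
  (0,4): δ = 0.58°  ✓
  (0,5): δ = 66.15°  ·
  (0,6): δ = 136.63°  ·
  (1,2): δ = 125.02°  ·
  (1,3): δ = 74.11°  ·
  (1,4): δ = 31.59°  ·
  (1,5): δ = 35.15°  ·
  (1,6): δ = 105.62°  ·
  (2,3): δ = 129.09°  ·
  (2,4): δ = 86.57°  ·
  (2,5): δ = 19.83°  ·
  (2,6): δ = 50.64°  ·
  (3,4): δ = 137.48°  ·
  (3,5): δ = 70.74°  ·
  (3,6): δ = 0.27°  ✓
  (4,5): δ = 113.26°  ·
  (4,6): δ = 42.79°  ·
  (5,6): δ = 109.53°  ·
antipodal pairs: 2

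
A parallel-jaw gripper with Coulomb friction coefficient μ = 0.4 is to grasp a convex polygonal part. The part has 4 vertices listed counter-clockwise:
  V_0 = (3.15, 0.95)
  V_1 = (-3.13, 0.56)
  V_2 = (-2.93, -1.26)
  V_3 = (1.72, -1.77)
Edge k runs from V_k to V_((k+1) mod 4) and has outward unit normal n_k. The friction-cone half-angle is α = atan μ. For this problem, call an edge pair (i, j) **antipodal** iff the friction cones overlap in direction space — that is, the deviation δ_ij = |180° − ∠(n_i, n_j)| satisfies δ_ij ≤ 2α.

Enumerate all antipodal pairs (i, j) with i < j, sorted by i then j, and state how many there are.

count = 2; pairs: (0,2), (1,3)

α = atan 0.4 = 21.80°;  2α = 43.60°
n_0 = (-0.0620, +0.9981)
n_1 = (-0.9940, -0.1092)
n_2 = (-0.1090, -0.9940)
n_3 = (+0.8851, -0.4653)
  (0,1): δ = 87.28°  ·
  (0,2): δ = 9.81°  ✓
  (0,3): δ = 58.71°  ·
  (1,2): δ = 102.53°  ·
  (1,3): δ = 34.00°  ✓
  (2,3): δ = 111.47°  ·
antipodal pairs: 2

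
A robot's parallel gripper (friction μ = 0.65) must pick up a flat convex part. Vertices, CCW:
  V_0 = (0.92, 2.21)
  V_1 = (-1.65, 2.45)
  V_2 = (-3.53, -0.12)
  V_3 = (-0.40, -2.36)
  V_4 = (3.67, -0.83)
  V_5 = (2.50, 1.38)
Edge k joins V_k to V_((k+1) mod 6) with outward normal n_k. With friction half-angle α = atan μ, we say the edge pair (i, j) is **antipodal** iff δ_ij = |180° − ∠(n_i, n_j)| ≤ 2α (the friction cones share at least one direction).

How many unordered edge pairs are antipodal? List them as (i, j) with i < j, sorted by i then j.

count = 7; pairs: (0,2), (0,3), (1,3), (1,4), (2,4), (2,5), (3,5)

α = atan 0.65 = 33.02°;  2α = 66.05°
n_0 = (+0.0930, +0.9957)
n_1 = (-0.8071, +0.5904)
n_2 = (-0.5820, -0.8132)
n_3 = (+0.3519, -0.9360)
n_4 = (+0.8838, +0.4679)
n_5 = (+0.4651, +0.8853)
  (0,1): δ = 120.85°  ·
  (0,2): δ = 30.25°  ✓
  (0,3): δ = 25.94°  ✓
  (0,4): δ = 123.23°  ·
  (0,5): δ = 157.62°  ·
  (1,2): δ = 89.40°  ·
  (1,3): δ = 33.21°  ✓
  (1,4): δ = 64.08°  ✓
  (1,5): δ = 98.47°  ·
  (2,3): δ = 123.81°  ·
  (2,4): δ = 26.51°  ✓
  (2,5): δ = 7.88°  ✓
  (3,4): δ = 82.71°  ·
  (3,5): δ = 48.32°  ✓
  (4,5): δ = 145.61°  ·
antipodal pairs: 7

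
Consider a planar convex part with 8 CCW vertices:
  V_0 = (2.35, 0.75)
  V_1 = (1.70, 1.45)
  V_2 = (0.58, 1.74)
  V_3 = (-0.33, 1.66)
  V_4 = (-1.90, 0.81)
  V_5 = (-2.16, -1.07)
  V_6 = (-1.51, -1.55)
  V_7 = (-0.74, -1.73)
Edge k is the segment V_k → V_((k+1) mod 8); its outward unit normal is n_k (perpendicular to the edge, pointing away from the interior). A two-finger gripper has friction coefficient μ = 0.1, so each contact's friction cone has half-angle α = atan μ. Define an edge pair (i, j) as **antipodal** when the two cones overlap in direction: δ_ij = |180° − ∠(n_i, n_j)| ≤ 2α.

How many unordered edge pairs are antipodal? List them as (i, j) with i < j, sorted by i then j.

α = atan 0.1 = 5.71°;  2α = 11.42°
n_0 = (+0.7328, +0.6805)
n_1 = (+0.2507, +0.9681)
n_2 = (-0.0876, +0.9962)
n_3 = (-0.4761, +0.8794)
n_4 = (-0.9906, +0.1370)
n_5 = (-0.5940, -0.8044)
n_6 = (-0.2276, -0.9737)
n_7 = (+0.6259, -0.7799)
  (0,1): δ = 147.40°  ·
  (0,2): δ = 127.85°  ·
  (0,3): δ = 104.45°  ·
  (0,4): δ = 50.75°  ·
  (0,5): δ = 10.68°  ✓
  (0,6): δ = 33.96°  ·
  (0,7): δ = 85.87°  ·
  (1,2): δ = 160.46°  ·
  (1,3): δ = 137.05°  ·
  (1,4): δ = 83.36°  ·
  (1,5): δ = 21.93°  ·
  (1,6): δ = 1.36°  ✓
  (1,7): δ = 53.27°  ·
  (2,3): δ = 156.59°  ·
  (2,4): δ = 102.90°  ·
  (2,5): δ = 41.47°  ·
  (2,6): δ = 18.18°  ·
  (2,7): δ = 33.73°  ·
  (3,4): δ = 126.31°  ·
  (3,5): δ = 64.88°  ·
  (3,6): δ = 41.59°  ·
  (3,7): δ = 10.32°  ✓
  (4,5): δ = 118.57°  ·
  (4,6): δ = 95.28°  ·
  (4,7): δ = 43.38°  ·
  (5,6): δ = 156.71°  ·
  (5,7): δ = 104.81°  ·
  (6,7): δ = 128.09°  ·
antipodal pairs: 3

count = 3; pairs: (0,5), (1,6), (3,7)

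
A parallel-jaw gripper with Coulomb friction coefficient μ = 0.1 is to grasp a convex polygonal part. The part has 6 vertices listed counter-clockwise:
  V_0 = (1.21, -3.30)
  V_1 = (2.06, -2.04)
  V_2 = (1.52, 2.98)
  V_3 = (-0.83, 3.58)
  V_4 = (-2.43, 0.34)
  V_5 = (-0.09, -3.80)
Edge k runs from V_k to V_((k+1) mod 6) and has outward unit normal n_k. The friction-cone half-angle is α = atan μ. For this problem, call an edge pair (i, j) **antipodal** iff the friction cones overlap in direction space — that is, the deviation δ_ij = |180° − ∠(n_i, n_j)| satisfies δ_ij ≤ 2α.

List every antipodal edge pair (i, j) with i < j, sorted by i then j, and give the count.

α = atan 0.1 = 5.71°;  2α = 11.42°
n_0 = (+0.8290, -0.5592)
n_1 = (+0.9943, +0.1070)
n_2 = (+0.2474, +0.9689)
n_3 = (-0.8966, +0.4428)
n_4 = (-0.8706, -0.4921)
n_5 = (+0.3590, -0.9333)
  (0,1): δ = 139.86°  ·
  (0,2): δ = 70.32°  ·
  (0,3): δ = 7.72°  ✓
  (0,4): δ = 63.48°  ·
  (0,5): δ = 145.04°  ·
  (1,2): δ = 110.46°  ·
  (1,3): δ = 32.42°  ·
  (1,4): δ = 23.34°  ·
  (1,5): δ = 104.90°  ·
  (2,3): δ = 101.96°  ·
  (2,4): δ = 46.20°  ·
  (2,5): δ = 35.36°  ·
  (3,4): δ = 124.24°  ·
  (3,5): δ = 42.68°  ·
  (4,5): δ = 98.44°  ·
antipodal pairs: 1

count = 1; pairs: (0,3)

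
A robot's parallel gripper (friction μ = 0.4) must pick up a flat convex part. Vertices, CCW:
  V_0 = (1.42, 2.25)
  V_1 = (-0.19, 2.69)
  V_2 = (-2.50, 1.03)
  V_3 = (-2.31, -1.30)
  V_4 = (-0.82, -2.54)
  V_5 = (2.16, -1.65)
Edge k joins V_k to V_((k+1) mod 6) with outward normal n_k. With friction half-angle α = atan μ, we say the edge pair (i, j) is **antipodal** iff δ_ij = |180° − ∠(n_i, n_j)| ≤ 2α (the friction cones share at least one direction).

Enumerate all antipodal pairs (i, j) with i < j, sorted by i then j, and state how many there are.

α = atan 0.4 = 21.80°;  2α = 43.60°
n_0 = (+0.2636, +0.9646)
n_1 = (-0.5836, +0.8121)
n_2 = (-0.9967, -0.0813)
n_3 = (-0.6397, -0.7686)
n_4 = (+0.2862, -0.9582)
n_5 = (+0.9825, +0.1864)
  (0,1): δ = 129.01°  ·
  (0,2): δ = 70.05°  ·
  (0,3): δ = 24.48°  ✓
  (0,4): δ = 31.91°  ✓
  (0,5): δ = 116.03°  ·
  (1,2): δ = 121.04°  ·
  (1,3): δ = 75.47°  ·
  (1,4): δ = 19.07°  ✓
  (1,5): δ = 65.04°  ·
  (2,3): δ = 134.43°  ·
  (2,4): δ = 78.03°  ·
  (2,5): δ = 6.08°  ✓
  (3,4): δ = 123.60°  ·
  (3,5): δ = 39.49°  ✓
  (4,5): δ = 95.88°  ·
antipodal pairs: 5

count = 5; pairs: (0,3), (0,4), (1,4), (2,5), (3,5)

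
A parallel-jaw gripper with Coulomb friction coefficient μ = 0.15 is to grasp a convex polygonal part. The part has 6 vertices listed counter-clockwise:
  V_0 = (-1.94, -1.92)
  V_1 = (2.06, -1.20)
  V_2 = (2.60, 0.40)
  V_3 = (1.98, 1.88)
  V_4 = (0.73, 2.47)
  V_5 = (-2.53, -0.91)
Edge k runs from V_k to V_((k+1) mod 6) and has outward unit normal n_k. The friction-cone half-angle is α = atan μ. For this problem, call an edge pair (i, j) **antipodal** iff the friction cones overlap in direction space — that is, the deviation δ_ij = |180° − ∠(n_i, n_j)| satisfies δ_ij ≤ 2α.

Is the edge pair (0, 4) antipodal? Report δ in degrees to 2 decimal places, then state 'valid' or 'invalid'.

α = atan 0.15 = 8.53°;  2α = 17.06°
edge 0: e_0 = (+4.00, +0.72);  n_0 = (+0.1772, -0.9842)
edge 4: e_4 = (-3.26, -3.38);  n_4 = (-0.7198, +0.6942)
∠(n_0, n_4) = 144.17°
δ = |180° − 144.17°| = 35.83°
35.83° > 2α = 17.06°  →  invalid

δ = 35.83°, invalid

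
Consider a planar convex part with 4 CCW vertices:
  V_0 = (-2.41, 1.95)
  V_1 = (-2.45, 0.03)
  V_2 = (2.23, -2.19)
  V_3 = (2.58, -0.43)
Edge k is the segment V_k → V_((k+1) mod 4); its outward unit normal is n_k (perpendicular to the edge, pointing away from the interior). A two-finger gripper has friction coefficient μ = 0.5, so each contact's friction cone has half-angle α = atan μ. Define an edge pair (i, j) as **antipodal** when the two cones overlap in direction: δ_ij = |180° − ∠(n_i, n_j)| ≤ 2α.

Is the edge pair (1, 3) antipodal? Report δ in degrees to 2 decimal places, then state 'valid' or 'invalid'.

δ = 0.12°, valid

α = atan 0.5 = 26.57°;  2α = 53.13°
edge 1: e_1 = (+4.68, -2.22);  n_1 = (-0.4286, -0.9035)
edge 3: e_3 = (-4.99, +2.38);  n_3 = (+0.4305, +0.9026)
∠(n_1, n_3) = 179.88°
δ = |180° − 179.88°| = 0.12°
0.12° ≤ 2α = 53.13°  →  valid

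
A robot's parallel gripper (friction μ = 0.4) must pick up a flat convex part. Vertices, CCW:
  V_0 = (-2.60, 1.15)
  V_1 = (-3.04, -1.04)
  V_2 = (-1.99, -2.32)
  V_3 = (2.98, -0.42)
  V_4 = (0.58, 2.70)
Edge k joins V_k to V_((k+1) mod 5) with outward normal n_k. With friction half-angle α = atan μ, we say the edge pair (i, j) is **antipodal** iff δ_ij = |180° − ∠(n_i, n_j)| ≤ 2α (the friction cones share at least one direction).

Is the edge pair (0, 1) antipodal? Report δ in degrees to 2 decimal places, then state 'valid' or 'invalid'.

δ = 129.28°, invalid

α = atan 0.4 = 21.80°;  2α = 43.60°
edge 0: e_0 = (-0.44, -2.19);  n_0 = (-0.9804, +0.1970)
edge 1: e_1 = (+1.05, -1.28);  n_1 = (-0.7731, -0.6342)
∠(n_0, n_1) = 50.72°
δ = |180° − 50.72°| = 129.28°
129.28° > 2α = 43.60°  →  invalid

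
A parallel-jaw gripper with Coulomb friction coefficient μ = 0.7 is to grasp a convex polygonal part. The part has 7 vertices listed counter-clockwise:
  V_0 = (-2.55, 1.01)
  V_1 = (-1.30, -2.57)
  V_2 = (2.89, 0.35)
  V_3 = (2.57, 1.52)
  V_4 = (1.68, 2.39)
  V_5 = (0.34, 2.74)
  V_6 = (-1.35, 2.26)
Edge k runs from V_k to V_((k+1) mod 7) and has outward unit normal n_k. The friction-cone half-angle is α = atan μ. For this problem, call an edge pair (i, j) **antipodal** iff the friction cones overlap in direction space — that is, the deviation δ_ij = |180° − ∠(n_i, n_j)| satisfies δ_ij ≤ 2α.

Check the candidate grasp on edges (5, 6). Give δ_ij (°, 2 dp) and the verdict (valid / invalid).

δ = 149.69°, invalid

α = atan 0.7 = 34.99°;  2α = 69.98°
edge 5: e_5 = (-1.69, -0.48);  n_5 = (-0.2732, +0.9620)
edge 6: e_6 = (-1.20, -1.25);  n_6 = (-0.7214, +0.6925)
∠(n_5, n_6) = 30.31°
δ = |180° − 30.31°| = 149.69°
149.69° > 2α = 69.98°  →  invalid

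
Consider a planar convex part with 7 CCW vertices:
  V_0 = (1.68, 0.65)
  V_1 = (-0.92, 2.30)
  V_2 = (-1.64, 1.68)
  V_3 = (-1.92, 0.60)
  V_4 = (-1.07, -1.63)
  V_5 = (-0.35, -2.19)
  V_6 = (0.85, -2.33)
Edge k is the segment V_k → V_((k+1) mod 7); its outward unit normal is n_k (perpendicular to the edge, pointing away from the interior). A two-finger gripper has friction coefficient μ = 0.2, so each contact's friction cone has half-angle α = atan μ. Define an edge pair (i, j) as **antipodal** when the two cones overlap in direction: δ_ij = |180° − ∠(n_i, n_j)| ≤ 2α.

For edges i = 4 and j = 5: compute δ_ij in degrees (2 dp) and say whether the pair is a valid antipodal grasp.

α = atan 0.2 = 11.31°;  2α = 22.62°
edge 4: e_4 = (+0.72, -0.56);  n_4 = (-0.6139, -0.7894)
edge 5: e_5 = (+1.20, -0.14);  n_5 = (-0.1159, -0.9933)
∠(n_4, n_5) = 31.22°
δ = |180° − 31.22°| = 148.78°
148.78° > 2α = 22.62°  →  invalid

δ = 148.78°, invalid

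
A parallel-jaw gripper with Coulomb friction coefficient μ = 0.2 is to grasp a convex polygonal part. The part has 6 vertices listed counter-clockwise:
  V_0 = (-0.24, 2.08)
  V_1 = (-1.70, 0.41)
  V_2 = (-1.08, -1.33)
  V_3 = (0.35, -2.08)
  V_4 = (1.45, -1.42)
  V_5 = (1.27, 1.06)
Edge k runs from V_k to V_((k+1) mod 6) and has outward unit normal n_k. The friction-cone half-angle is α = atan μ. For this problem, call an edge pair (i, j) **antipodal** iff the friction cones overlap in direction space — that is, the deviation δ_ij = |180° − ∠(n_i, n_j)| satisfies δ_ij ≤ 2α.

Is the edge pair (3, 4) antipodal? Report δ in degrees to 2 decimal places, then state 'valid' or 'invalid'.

δ = 116.81°, invalid

α = atan 0.2 = 11.31°;  2α = 22.62°
edge 3: e_3 = (+1.10, +0.66);  n_3 = (+0.5145, -0.8575)
edge 4: e_4 = (-0.18, +2.48);  n_4 = (+0.9974, +0.0724)
∠(n_3, n_4) = 63.19°
δ = |180° − 63.19°| = 116.81°
116.81° > 2α = 22.62°  →  invalid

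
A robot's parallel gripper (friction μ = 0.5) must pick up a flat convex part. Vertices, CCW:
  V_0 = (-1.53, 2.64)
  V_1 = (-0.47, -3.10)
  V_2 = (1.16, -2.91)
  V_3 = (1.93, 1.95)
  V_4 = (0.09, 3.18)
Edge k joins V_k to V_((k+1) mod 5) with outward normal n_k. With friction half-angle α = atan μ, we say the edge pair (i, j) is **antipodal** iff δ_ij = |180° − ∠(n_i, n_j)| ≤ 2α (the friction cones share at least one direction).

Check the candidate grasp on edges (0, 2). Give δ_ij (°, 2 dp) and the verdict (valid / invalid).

α = atan 0.5 = 26.57°;  2α = 53.13°
edge 0: e_0 = (+1.06, -5.74);  n_0 = (-0.9834, -0.1816)
edge 2: e_2 = (+0.77, +4.86);  n_2 = (+0.9877, -0.1565)
∠(n_0, n_2) = 160.53°
δ = |180° − 160.53°| = 19.47°
19.47° ≤ 2α = 53.13°  →  valid

δ = 19.47°, valid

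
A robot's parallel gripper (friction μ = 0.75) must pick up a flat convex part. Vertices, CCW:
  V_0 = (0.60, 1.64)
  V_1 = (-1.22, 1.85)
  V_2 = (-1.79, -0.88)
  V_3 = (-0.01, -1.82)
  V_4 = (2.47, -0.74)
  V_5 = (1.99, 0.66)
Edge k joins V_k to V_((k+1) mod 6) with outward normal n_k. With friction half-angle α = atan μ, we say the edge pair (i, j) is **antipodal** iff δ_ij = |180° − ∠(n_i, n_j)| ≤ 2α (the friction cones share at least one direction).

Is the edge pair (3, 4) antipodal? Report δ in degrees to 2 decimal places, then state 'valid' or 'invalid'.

α = atan 0.75 = 36.87°;  2α = 73.74°
edge 3: e_3 = (+2.48, +1.08);  n_3 = (+0.3993, -0.9168)
edge 4: e_4 = (-0.48, +1.40);  n_4 = (+0.9459, +0.3243)
∠(n_3, n_4) = 85.39°
δ = |180° − 85.39°| = 94.61°
94.61° > 2α = 73.74°  →  invalid

δ = 94.61°, invalid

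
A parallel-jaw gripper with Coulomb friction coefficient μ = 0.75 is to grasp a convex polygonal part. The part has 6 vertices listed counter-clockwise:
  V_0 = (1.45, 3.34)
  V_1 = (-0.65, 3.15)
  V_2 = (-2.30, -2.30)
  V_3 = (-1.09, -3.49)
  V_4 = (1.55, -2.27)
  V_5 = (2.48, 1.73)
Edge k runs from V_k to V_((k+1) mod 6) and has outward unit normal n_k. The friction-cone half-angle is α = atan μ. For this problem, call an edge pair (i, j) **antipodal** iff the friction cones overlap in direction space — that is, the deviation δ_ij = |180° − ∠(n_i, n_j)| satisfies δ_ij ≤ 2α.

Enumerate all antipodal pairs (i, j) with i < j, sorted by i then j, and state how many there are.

count = 8; pairs: (0,2), (0,3), (0,4), (1,3), (1,4), (1,5), (2,4), (2,5)

α = atan 0.75 = 36.87°;  2α = 73.74°
n_0 = (-0.0901, +0.9959)
n_1 = (-0.9571, +0.2898)
n_2 = (-0.7012, -0.7130)
n_3 = (+0.4195, -0.9078)
n_4 = (+0.9740, -0.2265)
n_5 = (+0.8424, +0.5389)
  (0,1): δ = 112.01°  ·
  (0,2): δ = 49.69°  ✓
  (0,3): δ = 19.63°  ✓
  (0,4): δ = 71.74°  ✓
  (0,5): δ = 117.44°  ·
  (1,2): δ = 117.68°  ·
  (1,3): δ = 48.35°  ✓
  (1,4): δ = 3.76°  ✓
  (1,5): δ = 49.45°  ✓
  (2,3): δ = 110.67°  ·
  (2,4): δ = 58.57°  ✓
  (2,5): δ = 12.87°  ✓
  (3,4): δ = 127.89°  ·
  (3,5): δ = 82.19°  ·
  (4,5): δ = 134.30°  ·
antipodal pairs: 8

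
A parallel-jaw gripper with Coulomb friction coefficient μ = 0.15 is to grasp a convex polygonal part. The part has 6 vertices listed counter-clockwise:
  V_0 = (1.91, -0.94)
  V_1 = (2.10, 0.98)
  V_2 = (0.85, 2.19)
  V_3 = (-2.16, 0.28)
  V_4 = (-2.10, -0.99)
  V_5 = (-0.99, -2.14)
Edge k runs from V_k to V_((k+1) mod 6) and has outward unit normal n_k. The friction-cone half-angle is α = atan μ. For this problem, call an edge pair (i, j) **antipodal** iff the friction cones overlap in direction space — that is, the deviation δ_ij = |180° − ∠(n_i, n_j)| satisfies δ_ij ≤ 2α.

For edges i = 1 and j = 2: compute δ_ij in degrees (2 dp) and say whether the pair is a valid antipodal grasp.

α = atan 0.15 = 8.53°;  2α = 17.06°
edge 1: e_1 = (-1.25, +1.21);  n_1 = (+0.6955, +0.7185)
edge 2: e_2 = (-3.01, -1.91);  n_2 = (-0.5358, +0.8444)
∠(n_1, n_2) = 76.47°
δ = |180° − 76.47°| = 103.53°
103.53° > 2α = 17.06°  →  invalid

δ = 103.53°, invalid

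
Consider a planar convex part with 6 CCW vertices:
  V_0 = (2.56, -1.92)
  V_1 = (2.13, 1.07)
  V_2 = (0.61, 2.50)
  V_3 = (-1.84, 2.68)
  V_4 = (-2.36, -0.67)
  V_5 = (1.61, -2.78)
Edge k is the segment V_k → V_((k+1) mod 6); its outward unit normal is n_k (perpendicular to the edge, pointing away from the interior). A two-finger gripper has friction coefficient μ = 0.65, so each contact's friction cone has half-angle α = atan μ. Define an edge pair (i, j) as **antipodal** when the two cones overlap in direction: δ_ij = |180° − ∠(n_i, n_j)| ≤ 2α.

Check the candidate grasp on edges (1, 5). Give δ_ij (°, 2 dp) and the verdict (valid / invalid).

δ = 85.41°, invalid

α = atan 0.65 = 33.02°;  2α = 66.05°
edge 1: e_1 = (-1.52, +1.43);  n_1 = (+0.6852, +0.7283)
edge 5: e_5 = (+0.95, +0.86);  n_5 = (+0.6711, -0.7414)
∠(n_1, n_5) = 94.59°
δ = |180° − 94.59°| = 85.41°
85.41° > 2α = 66.05°  →  invalid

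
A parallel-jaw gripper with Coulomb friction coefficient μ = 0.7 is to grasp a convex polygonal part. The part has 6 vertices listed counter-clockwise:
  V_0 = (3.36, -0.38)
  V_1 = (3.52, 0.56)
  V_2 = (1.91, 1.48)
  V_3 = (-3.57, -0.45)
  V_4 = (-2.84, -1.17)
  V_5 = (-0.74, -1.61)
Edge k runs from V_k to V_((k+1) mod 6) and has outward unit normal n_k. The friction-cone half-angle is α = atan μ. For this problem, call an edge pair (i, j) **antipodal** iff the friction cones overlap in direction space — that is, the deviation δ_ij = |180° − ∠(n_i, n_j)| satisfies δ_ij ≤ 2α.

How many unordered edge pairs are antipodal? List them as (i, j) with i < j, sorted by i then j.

count = 8; pairs: (0,2), (0,3), (1,3), (1,4), (1,5), (2,3), (2,4), (2,5)

α = atan 0.7 = 34.99°;  2α = 69.98°
n_0 = (+0.9858, -0.1678)
n_1 = (+0.4961, +0.8682)
n_2 = (-0.3322, +0.9432)
n_3 = (-0.7022, -0.7120)
n_4 = (-0.2051, -0.9787)
n_5 = (+0.2873, -0.9578)
  (0,1): δ = 110.08°  ·
  (0,2): δ = 60.94°  ✓
  (0,3): δ = 55.06°  ✓
  (0,4): δ = 87.83°  ·
  (0,5): δ = 116.36°  ·
  (1,2): δ = 130.85°  ·
  (1,3): δ = 14.86°  ✓
  (1,4): δ = 17.91°  ✓
  (1,5): δ = 46.44°  ✓
  (2,3): δ = 64.01°  ✓
  (2,4): δ = 31.24°  ✓
  (2,5): δ = 2.70°  ✓
  (3,4): δ = 147.23°  ·
  (3,5): δ = 118.70°  ·
  (4,5): δ = 151.47°  ·
antipodal pairs: 8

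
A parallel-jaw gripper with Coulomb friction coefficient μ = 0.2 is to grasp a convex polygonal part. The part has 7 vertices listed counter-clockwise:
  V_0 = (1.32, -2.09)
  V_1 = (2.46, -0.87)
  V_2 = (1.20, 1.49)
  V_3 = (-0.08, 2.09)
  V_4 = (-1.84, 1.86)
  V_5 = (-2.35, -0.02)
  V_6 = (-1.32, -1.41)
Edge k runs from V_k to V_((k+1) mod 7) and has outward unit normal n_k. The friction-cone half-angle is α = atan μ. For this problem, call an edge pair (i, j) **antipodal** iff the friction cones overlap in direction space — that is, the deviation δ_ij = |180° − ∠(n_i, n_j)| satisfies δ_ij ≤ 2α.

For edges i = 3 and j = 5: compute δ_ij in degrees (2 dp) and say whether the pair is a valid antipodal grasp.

δ = 60.91°, invalid

α = atan 0.2 = 11.31°;  2α = 22.62°
edge 3: e_3 = (-1.76, -0.23);  n_3 = (-0.1296, +0.9916)
edge 5: e_5 = (+1.03, -1.39);  n_5 = (-0.8035, -0.5954)
∠(n_3, n_5) = 119.09°
δ = |180° − 119.09°| = 60.91°
60.91° > 2α = 22.62°  →  invalid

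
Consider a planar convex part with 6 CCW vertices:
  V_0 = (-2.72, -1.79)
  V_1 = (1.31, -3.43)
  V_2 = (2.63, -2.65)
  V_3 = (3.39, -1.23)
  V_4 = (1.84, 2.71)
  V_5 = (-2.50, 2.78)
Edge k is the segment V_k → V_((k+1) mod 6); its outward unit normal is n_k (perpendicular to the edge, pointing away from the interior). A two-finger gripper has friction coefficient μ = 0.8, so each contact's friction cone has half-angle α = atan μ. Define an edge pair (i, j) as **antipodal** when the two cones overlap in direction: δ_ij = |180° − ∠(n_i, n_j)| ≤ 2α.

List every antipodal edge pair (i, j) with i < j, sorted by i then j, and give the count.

α = atan 0.8 = 38.66°;  2α = 77.32°
n_0 = (-0.3769, -0.9262)
n_1 = (+0.5087, -0.8609)
n_2 = (+0.8817, -0.4719)
n_3 = (+0.9306, +0.3661)
n_4 = (+0.0161, +0.9999)
n_5 = (-0.9988, +0.0481)
  (0,1): δ = 127.28°  ·
  (0,2): δ = 96.01°  ·
  (0,3): δ = 46.38°  ✓
  (0,4): δ = 21.22°  ✓
  (0,5): δ = 109.39°  ·
  (1,2): δ = 148.74°  ·
  (1,3): δ = 99.10°  ·
  (1,4): δ = 31.50°  ✓
  (1,5): δ = 56.66°  ✓
  (2,3): δ = 130.37°  ·
  (2,4): δ = 62.77°  ✓
  (2,5): δ = 25.40°  ✓
  (3,4): δ = 112.40°  ·
  (3,5): δ = 24.23°  ✓
  (4,5): δ = 91.83°  ·
antipodal pairs: 7

count = 7; pairs: (0,3), (0,4), (1,4), (1,5), (2,4), (2,5), (3,5)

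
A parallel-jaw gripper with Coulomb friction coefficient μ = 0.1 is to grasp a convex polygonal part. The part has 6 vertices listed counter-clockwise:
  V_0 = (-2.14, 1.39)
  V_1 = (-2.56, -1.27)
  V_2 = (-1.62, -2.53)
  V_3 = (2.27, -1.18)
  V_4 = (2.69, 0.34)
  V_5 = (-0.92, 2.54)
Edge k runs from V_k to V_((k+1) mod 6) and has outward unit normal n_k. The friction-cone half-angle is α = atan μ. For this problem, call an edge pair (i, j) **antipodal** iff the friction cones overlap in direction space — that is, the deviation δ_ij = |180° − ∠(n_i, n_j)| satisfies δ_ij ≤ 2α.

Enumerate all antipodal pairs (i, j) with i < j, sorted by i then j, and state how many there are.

α = atan 0.1 = 5.71°;  2α = 11.42°
n_0 = (-0.9878, +0.1560)
n_1 = (-0.8015, -0.5980)
n_2 = (+0.3279, -0.9447)
n_3 = (+0.9639, -0.2663)
n_4 = (+0.5204, +0.8539)
n_5 = (-0.6859, +0.7277)
  (0,1): δ = 134.30°  ·
  (0,2): δ = 61.89°  ·
  (0,3): δ = 6.47°  ✓
  (0,4): δ = 67.61°  ·
  (0,5): δ = 142.28°  ·
  (1,2): δ = 107.59°  ·
  (1,3): δ = 52.17°  ·
  (1,4): δ = 21.92°  ·
  (1,5): δ = 96.58°  ·
  (2,3): δ = 124.59°  ·
  (2,4): δ = 50.50°  ·
  (2,5): δ = 24.17°  ·
  (3,4): δ = 105.91°  ·
  (3,5): δ = 31.25°  ·
  (4,5): δ = 105.33°  ·
antipodal pairs: 1

count = 1; pairs: (0,3)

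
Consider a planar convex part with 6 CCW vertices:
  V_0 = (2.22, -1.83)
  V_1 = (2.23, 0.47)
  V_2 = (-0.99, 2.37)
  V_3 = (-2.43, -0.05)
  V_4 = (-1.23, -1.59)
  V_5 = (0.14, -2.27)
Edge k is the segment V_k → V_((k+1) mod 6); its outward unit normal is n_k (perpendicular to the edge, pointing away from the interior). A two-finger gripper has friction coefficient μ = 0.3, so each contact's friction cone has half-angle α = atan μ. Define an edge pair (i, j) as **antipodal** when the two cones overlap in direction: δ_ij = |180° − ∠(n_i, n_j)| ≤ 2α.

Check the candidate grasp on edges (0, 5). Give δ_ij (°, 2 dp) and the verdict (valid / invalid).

δ = 102.19°, invalid

α = atan 0.3 = 16.70°;  2α = 33.40°
edge 0: e_0 = (+0.01, +2.30);  n_0 = (+1.0000, -0.0043)
edge 5: e_5 = (+2.08, +0.44);  n_5 = (+0.2070, -0.9783)
∠(n_0, n_5) = 77.81°
δ = |180° − 77.81°| = 102.19°
102.19° > 2α = 33.40°  →  invalid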